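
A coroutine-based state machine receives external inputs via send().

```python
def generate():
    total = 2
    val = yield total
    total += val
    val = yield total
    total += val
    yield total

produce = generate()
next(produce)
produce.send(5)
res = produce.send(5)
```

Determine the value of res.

Step 1: next() -> yield total=2.
Step 2: send(5) -> val=5, total = 2+5 = 7, yield 7.
Step 3: send(5) -> val=5, total = 7+5 = 12, yield 12.
Therefore res = 12.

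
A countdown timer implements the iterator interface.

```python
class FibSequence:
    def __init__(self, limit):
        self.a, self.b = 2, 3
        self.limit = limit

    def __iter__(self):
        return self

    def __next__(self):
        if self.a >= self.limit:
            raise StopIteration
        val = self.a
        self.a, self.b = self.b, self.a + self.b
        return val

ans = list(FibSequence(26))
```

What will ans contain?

Step 1: Fibonacci-like sequence (a=2, b=3) until >= 26:
  Yield 2, then a,b = 3,5
  Yield 3, then a,b = 5,8
  Yield 5, then a,b = 8,13
  Yield 8, then a,b = 13,21
  Yield 13, then a,b = 21,34
  Yield 21, then a,b = 34,55
Step 2: 34 >= 26, stop.
Therefore ans = [2, 3, 5, 8, 13, 21].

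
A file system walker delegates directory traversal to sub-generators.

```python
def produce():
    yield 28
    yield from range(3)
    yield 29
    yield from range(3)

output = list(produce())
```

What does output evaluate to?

Step 1: Trace yields in order:
  yield 28
  yield 0
  yield 1
  yield 2
  yield 29
  yield 0
  yield 1
  yield 2
Therefore output = [28, 0, 1, 2, 29, 0, 1, 2].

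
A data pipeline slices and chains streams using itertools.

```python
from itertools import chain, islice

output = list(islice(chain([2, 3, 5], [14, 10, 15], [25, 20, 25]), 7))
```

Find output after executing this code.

Step 1: chain([2, 3, 5], [14, 10, 15], [25, 20, 25]) = [2, 3, 5, 14, 10, 15, 25, 20, 25].
Step 2: islice takes first 7 elements: [2, 3, 5, 14, 10, 15, 25].
Therefore output = [2, 3, 5, 14, 10, 15, 25].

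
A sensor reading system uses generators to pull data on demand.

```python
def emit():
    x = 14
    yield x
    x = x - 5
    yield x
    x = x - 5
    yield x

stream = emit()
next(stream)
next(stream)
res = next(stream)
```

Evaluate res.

Step 1: Trace through generator execution:
  Yield 1: x starts at 14, yield 14
  Yield 2: x = 14 - 5 = 9, yield 9
  Yield 3: x = 9 - 5 = 4, yield 4
Step 2: First next() gets 14, second next() gets the second value, third next() yields 4.
Therefore res = 4.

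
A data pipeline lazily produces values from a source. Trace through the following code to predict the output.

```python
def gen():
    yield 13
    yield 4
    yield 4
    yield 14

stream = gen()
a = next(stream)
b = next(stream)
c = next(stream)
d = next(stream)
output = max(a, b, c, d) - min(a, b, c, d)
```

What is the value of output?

Step 1: Create generator and consume all values:
  a = next(stream) = 13
  b = next(stream) = 4
  c = next(stream) = 4
  d = next(stream) = 14
Step 2: max = 14, min = 4, output = 14 - 4 = 10.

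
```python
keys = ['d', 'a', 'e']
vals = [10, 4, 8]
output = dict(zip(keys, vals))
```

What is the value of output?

Step 1: zip pairs keys with values:
  'd' -> 10
  'a' -> 4
  'e' -> 8
Therefore output = {'d': 10, 'a': 4, 'e': 8}.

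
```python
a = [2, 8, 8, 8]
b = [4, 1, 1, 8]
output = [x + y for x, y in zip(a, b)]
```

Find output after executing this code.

Step 1: Add corresponding elements:
  2 + 4 = 6
  8 + 1 = 9
  8 + 1 = 9
  8 + 8 = 16
Therefore output = [6, 9, 9, 16].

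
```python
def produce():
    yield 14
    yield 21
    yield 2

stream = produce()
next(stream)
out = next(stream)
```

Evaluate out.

Step 1: produce() creates a generator.
Step 2: next(stream) yields 14 (consumed and discarded).
Step 3: next(stream) yields 21, assigned to out.
Therefore out = 21.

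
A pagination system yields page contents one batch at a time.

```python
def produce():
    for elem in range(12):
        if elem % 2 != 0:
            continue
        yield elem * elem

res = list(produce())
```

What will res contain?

Step 1: Only yield elem**2 when elem is divisible by 2:
  elem=0: 0 % 2 == 0, yield 0**2 = 0
  elem=2: 2 % 2 == 0, yield 2**2 = 4
  elem=4: 4 % 2 == 0, yield 4**2 = 16
  elem=6: 6 % 2 == 0, yield 6**2 = 36
  elem=8: 8 % 2 == 0, yield 8**2 = 64
  elem=10: 10 % 2 == 0, yield 10**2 = 100
Therefore res = [0, 4, 16, 36, 64, 100].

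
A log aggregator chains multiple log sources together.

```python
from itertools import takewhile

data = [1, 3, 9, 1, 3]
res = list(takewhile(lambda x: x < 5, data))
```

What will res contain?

Step 1: takewhile stops at first element >= 5:
  1 < 5: take
  3 < 5: take
  9 >= 5: stop
Therefore res = [1, 3].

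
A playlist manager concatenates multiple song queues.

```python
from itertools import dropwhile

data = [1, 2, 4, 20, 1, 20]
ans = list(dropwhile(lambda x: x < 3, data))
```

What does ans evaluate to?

Step 1: dropwhile drops elements while < 3:
  1 < 3: dropped
  2 < 3: dropped
  4: kept (dropping stopped)
Step 2: Remaining elements kept regardless of condition.
Therefore ans = [4, 20, 1, 20].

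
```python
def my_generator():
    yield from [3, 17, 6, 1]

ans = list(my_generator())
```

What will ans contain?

Step 1: yield from delegates to the iterable, yielding each element.
Step 2: Collected values: [3, 17, 6, 1].
Therefore ans = [3, 17, 6, 1].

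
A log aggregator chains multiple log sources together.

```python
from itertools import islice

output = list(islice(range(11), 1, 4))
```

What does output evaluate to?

Step 1: islice(range(11), 1, 4) takes elements at indices [1, 4).
Step 2: Elements: [1, 2, 3].
Therefore output = [1, 2, 3].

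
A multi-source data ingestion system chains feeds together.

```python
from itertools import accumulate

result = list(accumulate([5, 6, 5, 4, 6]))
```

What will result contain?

Step 1: accumulate computes running sums:
  + 5 = 5
  + 6 = 11
  + 5 = 16
  + 4 = 20
  + 6 = 26
Therefore result = [5, 11, 16, 20, 26].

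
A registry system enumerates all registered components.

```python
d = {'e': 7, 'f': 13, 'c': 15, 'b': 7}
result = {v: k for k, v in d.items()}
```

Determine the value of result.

Step 1: Invert dict (swap keys and values):
  'e': 7 -> 7: 'e'
  'f': 13 -> 13: 'f'
  'c': 15 -> 15: 'c'
  'b': 7 -> 7: 'b'
Therefore result = {7: 'b', 13: 'f', 15: 'c'}.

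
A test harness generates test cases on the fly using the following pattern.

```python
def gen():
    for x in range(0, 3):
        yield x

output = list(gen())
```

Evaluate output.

Step 1: The generator yields each value from range(0, 3).
Step 2: list() consumes all yields: [0, 1, 2].
Therefore output = [0, 1, 2].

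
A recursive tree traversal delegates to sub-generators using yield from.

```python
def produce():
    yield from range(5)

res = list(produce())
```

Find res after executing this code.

Step 1: yield from delegates to the iterable, yielding each element.
Step 2: Collected values: [0, 1, 2, 3, 4].
Therefore res = [0, 1, 2, 3, 4].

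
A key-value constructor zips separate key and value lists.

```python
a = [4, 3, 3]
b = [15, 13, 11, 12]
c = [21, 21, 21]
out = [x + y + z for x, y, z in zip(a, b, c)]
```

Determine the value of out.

Step 1: zip three lists (truncates to shortest, len=3):
  4 + 15 + 21 = 40
  3 + 13 + 21 = 37
  3 + 11 + 21 = 35
Therefore out = [40, 37, 35].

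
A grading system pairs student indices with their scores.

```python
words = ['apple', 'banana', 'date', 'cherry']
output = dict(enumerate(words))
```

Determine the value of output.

Step 1: enumerate pairs indices with words:
  0 -> 'apple'
  1 -> 'banana'
  2 -> 'date'
  3 -> 'cherry'
Therefore output = {0: 'apple', 1: 'banana', 2: 'date', 3: 'cherry'}.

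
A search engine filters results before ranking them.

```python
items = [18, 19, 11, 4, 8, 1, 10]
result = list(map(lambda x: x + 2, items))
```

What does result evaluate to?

Step 1: Apply lambda x: x + 2 to each element:
  18 -> 20
  19 -> 21
  11 -> 13
  4 -> 6
  8 -> 10
  1 -> 3
  10 -> 12
Therefore result = [20, 21, 13, 6, 10, 3, 12].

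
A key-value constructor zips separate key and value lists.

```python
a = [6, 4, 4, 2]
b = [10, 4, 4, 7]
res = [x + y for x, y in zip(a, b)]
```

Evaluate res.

Step 1: Add corresponding elements:
  6 + 10 = 16
  4 + 4 = 8
  4 + 4 = 8
  2 + 7 = 9
Therefore res = [16, 8, 8, 9].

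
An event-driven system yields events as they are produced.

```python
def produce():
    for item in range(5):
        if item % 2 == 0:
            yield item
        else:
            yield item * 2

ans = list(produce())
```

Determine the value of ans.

Step 1: For each item in range(5), yield item if even, else item*2:
  item=0 (even): yield 0
  item=1 (odd): yield 1*2 = 2
  item=2 (even): yield 2
  item=3 (odd): yield 3*2 = 6
  item=4 (even): yield 4
Therefore ans = [0, 2, 2, 6, 4].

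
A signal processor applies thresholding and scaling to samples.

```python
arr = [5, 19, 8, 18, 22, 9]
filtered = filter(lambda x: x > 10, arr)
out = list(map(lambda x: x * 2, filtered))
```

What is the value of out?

Step 1: Filter arr for elements > 10:
  5: removed
  19: kept
  8: removed
  18: kept
  22: kept
  9: removed
Step 2: Map x * 2 on filtered [19, 18, 22]:
  19 -> 38
  18 -> 36
  22 -> 44
Therefore out = [38, 36, 44].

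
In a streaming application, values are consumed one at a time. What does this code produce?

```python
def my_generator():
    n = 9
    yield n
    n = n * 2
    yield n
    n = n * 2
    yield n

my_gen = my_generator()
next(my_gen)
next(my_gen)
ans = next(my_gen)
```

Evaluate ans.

Step 1: Trace through generator execution:
  Yield 1: n starts at 9, yield 9
  Yield 2: n = 9 * 2 = 18, yield 18
  Yield 3: n = 18 * 2 = 36, yield 36
Step 2: First next() gets 9, second next() gets the second value, third next() yields 36.
Therefore ans = 36.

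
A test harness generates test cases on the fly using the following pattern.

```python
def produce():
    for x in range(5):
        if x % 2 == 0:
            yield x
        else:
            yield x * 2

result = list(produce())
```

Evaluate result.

Step 1: For each x in range(5), yield x if even, else x*2:
  x=0 (even): yield 0
  x=1 (odd): yield 1*2 = 2
  x=2 (even): yield 2
  x=3 (odd): yield 3*2 = 6
  x=4 (even): yield 4
Therefore result = [0, 2, 2, 6, 4].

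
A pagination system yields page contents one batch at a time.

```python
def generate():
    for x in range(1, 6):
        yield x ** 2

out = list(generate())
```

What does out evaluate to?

Step 1: For each x in range(1, 6), yield x**2:
  x=1: yield 1**2 = 1
  x=2: yield 2**2 = 4
  x=3: yield 3**2 = 9
  x=4: yield 4**2 = 16
  x=5: yield 5**2 = 25
Therefore out = [1, 4, 9, 16, 25].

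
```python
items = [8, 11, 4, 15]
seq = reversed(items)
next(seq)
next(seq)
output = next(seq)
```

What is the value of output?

Step 1: reversed([8, 11, 4, 15]) gives iterator: [15, 4, 11, 8].
Step 2: First next() = 15, second next() = 4.
Step 3: Third next() = 11.
Therefore output = 11.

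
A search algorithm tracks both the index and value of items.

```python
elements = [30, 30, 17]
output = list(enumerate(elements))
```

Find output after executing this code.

Step 1: enumerate pairs each element with its index:
  (0, 30)
  (1, 30)
  (2, 17)
Therefore output = [(0, 30), (1, 30), (2, 17)].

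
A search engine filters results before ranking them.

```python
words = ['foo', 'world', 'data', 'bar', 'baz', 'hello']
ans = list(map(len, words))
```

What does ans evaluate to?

Step 1: Map len() to each word:
  'foo' -> 3
  'world' -> 5
  'data' -> 4
  'bar' -> 3
  'baz' -> 3
  'hello' -> 5
Therefore ans = [3, 5, 4, 3, 3, 5].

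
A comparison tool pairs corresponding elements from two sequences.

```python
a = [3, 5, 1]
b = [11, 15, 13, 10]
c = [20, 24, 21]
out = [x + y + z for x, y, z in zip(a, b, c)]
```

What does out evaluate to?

Step 1: zip three lists (truncates to shortest, len=3):
  3 + 11 + 20 = 34
  5 + 15 + 24 = 44
  1 + 13 + 21 = 35
Therefore out = [34, 44, 35].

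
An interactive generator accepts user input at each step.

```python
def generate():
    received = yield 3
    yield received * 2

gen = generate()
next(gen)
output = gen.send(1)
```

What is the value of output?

Step 1: next(gen) advances to first yield, producing 3.
Step 2: send(1) resumes, received = 1.
Step 3: yield received * 2 = 1 * 2 = 2.
Therefore output = 2.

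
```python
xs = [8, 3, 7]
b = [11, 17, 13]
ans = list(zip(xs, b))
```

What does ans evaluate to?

Step 1: zip pairs elements at same index:
  Index 0: (8, 11)
  Index 1: (3, 17)
  Index 2: (7, 13)
Therefore ans = [(8, 11), (3, 17), (7, 13)].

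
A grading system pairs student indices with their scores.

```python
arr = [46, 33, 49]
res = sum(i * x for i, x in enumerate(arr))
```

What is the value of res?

Step 1: Compute i * x for each (i, x) in enumerate([46, 33, 49]):
  i=0, x=46: 0*46 = 0
  i=1, x=33: 1*33 = 33
  i=2, x=49: 2*49 = 98
Step 2: sum = 0 + 33 + 98 = 131.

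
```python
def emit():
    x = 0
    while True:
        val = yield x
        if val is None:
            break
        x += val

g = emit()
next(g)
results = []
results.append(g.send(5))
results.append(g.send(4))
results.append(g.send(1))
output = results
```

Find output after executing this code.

Step 1: next(g) -> yield 0.
Step 2: send(5) -> x = 5, yield 5.
Step 3: send(4) -> x = 9, yield 9.
Step 4: send(1) -> x = 10, yield 10.
Therefore output = [5, 9, 10].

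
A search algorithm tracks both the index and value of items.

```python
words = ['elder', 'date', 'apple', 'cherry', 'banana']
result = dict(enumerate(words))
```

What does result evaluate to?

Step 1: enumerate pairs indices with words:
  0 -> 'elder'
  1 -> 'date'
  2 -> 'apple'
  3 -> 'cherry'
  4 -> 'banana'
Therefore result = {0: 'elder', 1: 'date', 2: 'apple', 3: 'cherry', 4: 'banana'}.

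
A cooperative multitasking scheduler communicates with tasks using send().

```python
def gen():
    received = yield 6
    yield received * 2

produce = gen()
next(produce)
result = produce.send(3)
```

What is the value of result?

Step 1: next(produce) advances to first yield, producing 6.
Step 2: send(3) resumes, received = 3.
Step 3: yield received * 2 = 3 * 2 = 6.
Therefore result = 6.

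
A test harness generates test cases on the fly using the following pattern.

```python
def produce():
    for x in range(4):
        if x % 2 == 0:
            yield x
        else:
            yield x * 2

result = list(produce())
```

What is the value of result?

Step 1: For each x in range(4), yield x if even, else x*2:
  x=0 (even): yield 0
  x=1 (odd): yield 1*2 = 2
  x=2 (even): yield 2
  x=3 (odd): yield 3*2 = 6
Therefore result = [0, 2, 2, 6].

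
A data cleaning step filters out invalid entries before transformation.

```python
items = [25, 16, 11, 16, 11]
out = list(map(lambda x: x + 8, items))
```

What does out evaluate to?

Step 1: Apply lambda x: x + 8 to each element:
  25 -> 33
  16 -> 24
  11 -> 19
  16 -> 24
  11 -> 19
Therefore out = [33, 24, 19, 24, 19].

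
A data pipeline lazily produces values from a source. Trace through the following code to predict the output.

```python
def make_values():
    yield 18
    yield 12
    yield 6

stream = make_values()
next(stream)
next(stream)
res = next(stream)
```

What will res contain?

Step 1: make_values() creates a generator.
Step 2: next(stream) yields 18 (consumed and discarded).
Step 3: next(stream) yields 12 (consumed and discarded).
Step 4: next(stream) yields 6, assigned to res.
Therefore res = 6.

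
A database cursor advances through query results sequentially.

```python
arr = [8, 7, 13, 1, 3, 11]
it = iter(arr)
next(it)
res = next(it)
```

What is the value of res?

Step 1: Create iterator over [8, 7, 13, 1, 3, 11].
Step 2: next() consumes 8.
Step 3: next() returns 7.
Therefore res = 7.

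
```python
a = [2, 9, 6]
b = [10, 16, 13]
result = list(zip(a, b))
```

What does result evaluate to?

Step 1: zip pairs elements at same index:
  Index 0: (2, 10)
  Index 1: (9, 16)
  Index 2: (6, 13)
Therefore result = [(2, 10), (9, 16), (6, 13)].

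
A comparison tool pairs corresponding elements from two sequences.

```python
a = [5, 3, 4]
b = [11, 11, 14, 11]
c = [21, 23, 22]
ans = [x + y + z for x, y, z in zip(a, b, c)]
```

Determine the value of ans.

Step 1: zip three lists (truncates to shortest, len=3):
  5 + 11 + 21 = 37
  3 + 11 + 23 = 37
  4 + 14 + 22 = 40
Therefore ans = [37, 37, 40].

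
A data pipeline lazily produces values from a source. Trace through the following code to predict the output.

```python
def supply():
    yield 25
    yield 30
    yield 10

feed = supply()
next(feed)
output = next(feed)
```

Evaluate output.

Step 1: supply() creates a generator.
Step 2: next(feed) yields 25 (consumed and discarded).
Step 3: next(feed) yields 30, assigned to output.
Therefore output = 30.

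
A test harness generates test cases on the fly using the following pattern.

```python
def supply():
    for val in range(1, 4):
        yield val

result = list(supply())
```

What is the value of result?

Step 1: The generator yields each value from range(1, 4).
Step 2: list() consumes all yields: [1, 2, 3].
Therefore result = [1, 2, 3].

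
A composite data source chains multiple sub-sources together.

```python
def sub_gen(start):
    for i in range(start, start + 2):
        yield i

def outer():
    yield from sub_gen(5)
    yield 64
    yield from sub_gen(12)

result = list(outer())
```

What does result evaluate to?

Step 1: outer() delegates to sub_gen(5):
  yield 5
  yield 6
Step 2: yield 64
Step 3: Delegates to sub_gen(12):
  yield 12
  yield 13
Therefore result = [5, 6, 64, 12, 13].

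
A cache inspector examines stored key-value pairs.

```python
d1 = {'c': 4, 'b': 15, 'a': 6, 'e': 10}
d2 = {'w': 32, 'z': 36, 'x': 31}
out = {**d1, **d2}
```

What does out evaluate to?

Step 1: Merge d1 and d2 (d2 values override on key conflicts).
Step 2: d1 has keys ['c', 'b', 'a', 'e'], d2 has keys ['w', 'z', 'x'].
Therefore out = {'c': 4, 'b': 15, 'a': 6, 'e': 10, 'w': 32, 'z': 36, 'x': 31}.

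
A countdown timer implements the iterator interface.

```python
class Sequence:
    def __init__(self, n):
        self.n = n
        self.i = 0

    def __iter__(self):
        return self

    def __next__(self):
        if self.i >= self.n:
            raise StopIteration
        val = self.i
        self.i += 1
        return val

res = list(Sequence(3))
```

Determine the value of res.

Step 1: Sequence(3) creates an iterator counting 0 to 2.
Step 2: list() consumes all values: [0, 1, 2].
Therefore res = [0, 1, 2].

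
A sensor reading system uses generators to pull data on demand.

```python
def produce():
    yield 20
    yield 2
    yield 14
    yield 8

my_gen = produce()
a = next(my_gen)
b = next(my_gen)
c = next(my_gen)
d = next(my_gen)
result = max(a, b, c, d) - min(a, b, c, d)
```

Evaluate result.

Step 1: Create generator and consume all values:
  a = next(my_gen) = 20
  b = next(my_gen) = 2
  c = next(my_gen) = 14
  d = next(my_gen) = 8
Step 2: max = 20, min = 2, result = 20 - 2 = 18.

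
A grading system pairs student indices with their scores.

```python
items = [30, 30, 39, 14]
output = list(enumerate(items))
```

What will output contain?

Step 1: enumerate pairs each element with its index:
  (0, 30)
  (1, 30)
  (2, 39)
  (3, 14)
Therefore output = [(0, 30), (1, 30), (2, 39), (3, 14)].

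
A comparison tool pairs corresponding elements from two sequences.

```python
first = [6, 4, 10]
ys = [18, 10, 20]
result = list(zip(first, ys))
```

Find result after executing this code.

Step 1: zip pairs elements at same index:
  Index 0: (6, 18)
  Index 1: (4, 10)
  Index 2: (10, 20)
Therefore result = [(6, 18), (4, 10), (10, 20)].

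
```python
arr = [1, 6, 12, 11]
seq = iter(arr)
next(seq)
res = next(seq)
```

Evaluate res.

Step 1: Create iterator over [1, 6, 12, 11].
Step 2: next() consumes 1.
Step 3: next() returns 6.
Therefore res = 6.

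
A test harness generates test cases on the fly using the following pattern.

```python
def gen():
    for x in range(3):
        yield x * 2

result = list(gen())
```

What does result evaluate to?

Step 1: For each x in range(3), yield x * 2:
  x=0: yield 0 * 2 = 0
  x=1: yield 1 * 2 = 2
  x=2: yield 2 * 2 = 4
Therefore result = [0, 2, 4].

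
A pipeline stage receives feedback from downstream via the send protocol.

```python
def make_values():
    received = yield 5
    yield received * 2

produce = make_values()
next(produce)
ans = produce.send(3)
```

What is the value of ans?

Step 1: next(produce) advances to first yield, producing 5.
Step 2: send(3) resumes, received = 3.
Step 3: yield received * 2 = 3 * 2 = 6.
Therefore ans = 6.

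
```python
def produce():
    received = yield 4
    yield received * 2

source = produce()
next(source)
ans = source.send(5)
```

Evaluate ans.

Step 1: next(source) advances to first yield, producing 4.
Step 2: send(5) resumes, received = 5.
Step 3: yield received * 2 = 5 * 2 = 10.
Therefore ans = 10.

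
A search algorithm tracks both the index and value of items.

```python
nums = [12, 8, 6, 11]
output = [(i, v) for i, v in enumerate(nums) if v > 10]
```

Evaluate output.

Step 1: Filter enumerate([12, 8, 6, 11]) keeping v > 10:
  (0, 12): 12 > 10, included
  (1, 8): 8 <= 10, excluded
  (2, 6): 6 <= 10, excluded
  (3, 11): 11 > 10, included
Therefore output = [(0, 12), (3, 11)].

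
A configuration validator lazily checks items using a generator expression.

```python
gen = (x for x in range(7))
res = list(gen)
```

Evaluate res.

Step 1: Generator expression iterates range(7): [0, 1, 2, 3, 4, 5, 6].
Step 2: list() collects all values.
Therefore res = [0, 1, 2, 3, 4, 5, 6].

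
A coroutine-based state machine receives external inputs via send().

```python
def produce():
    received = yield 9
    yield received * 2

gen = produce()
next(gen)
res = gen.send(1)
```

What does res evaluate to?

Step 1: next(gen) advances to first yield, producing 9.
Step 2: send(1) resumes, received = 1.
Step 3: yield received * 2 = 1 * 2 = 2.
Therefore res = 2.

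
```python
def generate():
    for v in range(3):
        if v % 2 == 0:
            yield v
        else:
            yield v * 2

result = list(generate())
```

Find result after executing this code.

Step 1: For each v in range(3), yield v if even, else v*2:
  v=0 (even): yield 0
  v=1 (odd): yield 1*2 = 2
  v=2 (even): yield 2
Therefore result = [0, 2, 2].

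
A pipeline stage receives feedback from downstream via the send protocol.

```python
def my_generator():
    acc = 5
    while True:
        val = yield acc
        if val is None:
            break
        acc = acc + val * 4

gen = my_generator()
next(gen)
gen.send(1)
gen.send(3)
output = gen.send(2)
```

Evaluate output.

Step 1: next() -> yield acc=5.
Step 2: send(1) -> val=1, acc = 5 + 1*4 = 9, yield 9.
Step 3: send(3) -> val=3, acc = 9 + 3*4 = 21, yield 21.
Step 4: send(2) -> val=2, acc = 21 + 2*4 = 29, yield 29.
Therefore output = 29.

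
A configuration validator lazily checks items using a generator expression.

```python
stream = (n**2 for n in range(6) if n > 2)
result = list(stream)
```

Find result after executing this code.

Step 1: For range(6), keep n > 2, then square:
  n=0: 0 <= 2, excluded
  n=1: 1 <= 2, excluded
  n=2: 2 <= 2, excluded
  n=3: 3 > 2, yield 3**2 = 9
  n=4: 4 > 2, yield 4**2 = 16
  n=5: 5 > 2, yield 5**2 = 25
Therefore result = [9, 16, 25].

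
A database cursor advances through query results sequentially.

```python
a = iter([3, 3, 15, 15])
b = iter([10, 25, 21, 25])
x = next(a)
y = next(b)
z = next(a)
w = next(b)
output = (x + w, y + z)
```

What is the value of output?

Step 1: a iterates [3, 3, 15, 15], b iterates [10, 25, 21, 25].
Step 2: x = next(a) = 3, y = next(b) = 10.
Step 3: z = next(a) = 3, w = next(b) = 25.
Step 4: output = (3 + 25, 10 + 3) = (28, 13).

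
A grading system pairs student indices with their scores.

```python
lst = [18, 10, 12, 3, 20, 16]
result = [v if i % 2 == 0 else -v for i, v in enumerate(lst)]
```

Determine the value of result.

Step 1: For each (i, v), keep v if i is even, negate if odd:
  i=0 (even): keep 18
  i=1 (odd): negate to -10
  i=2 (even): keep 12
  i=3 (odd): negate to -3
  i=4 (even): keep 20
  i=5 (odd): negate to -16
Therefore result = [18, -10, 12, -3, 20, -16].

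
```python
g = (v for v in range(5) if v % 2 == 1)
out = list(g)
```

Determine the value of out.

Step 1: Filter range(5) keeping only odd values:
  v=0: even, excluded
  v=1: odd, included
  v=2: even, excluded
  v=3: odd, included
  v=4: even, excluded
Therefore out = [1, 3].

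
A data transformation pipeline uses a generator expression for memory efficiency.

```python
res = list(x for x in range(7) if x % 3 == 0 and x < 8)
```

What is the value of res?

Step 1: Filter range(7) where x % 3 == 0 and x < 8:
  x=0: both conditions met, included
  x=1: excluded (1 % 3 != 0)
  x=2: excluded (2 % 3 != 0)
  x=3: both conditions met, included
  x=4: excluded (4 % 3 != 0)
  x=5: excluded (5 % 3 != 0)
  x=6: both conditions met, included
Therefore res = [0, 3, 6].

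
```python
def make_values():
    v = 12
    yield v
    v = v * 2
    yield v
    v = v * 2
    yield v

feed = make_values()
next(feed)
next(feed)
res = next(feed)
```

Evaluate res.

Step 1: Trace through generator execution:
  Yield 1: v starts at 12, yield 12
  Yield 2: v = 12 * 2 = 24, yield 24
  Yield 3: v = 24 * 2 = 48, yield 48
Step 2: First next() gets 12, second next() gets the second value, third next() yields 48.
Therefore res = 48.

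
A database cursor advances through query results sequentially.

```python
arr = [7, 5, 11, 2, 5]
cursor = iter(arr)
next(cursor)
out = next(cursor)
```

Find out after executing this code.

Step 1: Create iterator over [7, 5, 11, 2, 5].
Step 2: next() consumes 7.
Step 3: next() returns 5.
Therefore out = 5.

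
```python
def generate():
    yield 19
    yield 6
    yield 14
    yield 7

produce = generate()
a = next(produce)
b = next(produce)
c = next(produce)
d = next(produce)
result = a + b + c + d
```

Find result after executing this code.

Step 1: Create generator and consume all values:
  a = next(produce) = 19
  b = next(produce) = 6
  c = next(produce) = 14
  d = next(produce) = 7
Step 2: result = 19 + 6 + 14 + 7 = 46.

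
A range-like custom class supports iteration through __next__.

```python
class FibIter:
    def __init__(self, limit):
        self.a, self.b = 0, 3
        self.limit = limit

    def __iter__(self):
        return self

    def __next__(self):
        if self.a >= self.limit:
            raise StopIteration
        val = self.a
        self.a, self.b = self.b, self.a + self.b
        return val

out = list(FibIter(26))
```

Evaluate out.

Step 1: Fibonacci-like sequence (a=0, b=3) until >= 26:
  Yield 0, then a,b = 3,3
  Yield 3, then a,b = 3,6
  Yield 3, then a,b = 6,9
  Yield 6, then a,b = 9,15
  Yield 9, then a,b = 15,24
  Yield 15, then a,b = 24,39
  Yield 24, then a,b = 39,63
Step 2: 39 >= 26, stop.
Therefore out = [0, 3, 3, 6, 9, 15, 24].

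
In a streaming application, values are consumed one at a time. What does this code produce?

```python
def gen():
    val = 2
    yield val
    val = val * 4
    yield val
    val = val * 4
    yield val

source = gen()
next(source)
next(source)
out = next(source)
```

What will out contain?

Step 1: Trace through generator execution:
  Yield 1: val starts at 2, yield 2
  Yield 2: val = 2 * 4 = 8, yield 8
  Yield 3: val = 8 * 4 = 32, yield 32
Step 2: First next() gets 2, second next() gets the second value, third next() yields 32.
Therefore out = 32.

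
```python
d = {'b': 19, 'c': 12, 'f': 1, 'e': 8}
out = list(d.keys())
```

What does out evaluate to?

Step 1: d.keys() returns the dictionary keys in insertion order.
Therefore out = ['b', 'c', 'f', 'e'].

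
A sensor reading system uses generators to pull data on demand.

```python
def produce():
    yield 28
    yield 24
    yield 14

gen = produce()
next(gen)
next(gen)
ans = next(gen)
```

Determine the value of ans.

Step 1: produce() creates a generator.
Step 2: next(gen) yields 28 (consumed and discarded).
Step 3: next(gen) yields 24 (consumed and discarded).
Step 4: next(gen) yields 14, assigned to ans.
Therefore ans = 14.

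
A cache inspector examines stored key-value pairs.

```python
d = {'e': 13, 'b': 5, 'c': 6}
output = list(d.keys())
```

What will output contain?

Step 1: d.keys() returns the dictionary keys in insertion order.
Therefore output = ['e', 'b', 'c'].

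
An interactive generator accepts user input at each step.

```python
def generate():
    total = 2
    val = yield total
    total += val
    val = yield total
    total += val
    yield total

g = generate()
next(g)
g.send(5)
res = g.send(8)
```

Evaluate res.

Step 1: next() -> yield total=2.
Step 2: send(5) -> val=5, total = 2+5 = 7, yield 7.
Step 3: send(8) -> val=8, total = 7+8 = 15, yield 15.
Therefore res = 15.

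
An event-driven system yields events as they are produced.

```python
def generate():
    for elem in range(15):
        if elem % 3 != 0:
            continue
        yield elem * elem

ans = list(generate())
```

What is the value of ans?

Step 1: Only yield elem**2 when elem is divisible by 3:
  elem=0: 0 % 3 == 0, yield 0**2 = 0
  elem=3: 3 % 3 == 0, yield 3**2 = 9
  elem=6: 6 % 3 == 0, yield 6**2 = 36
  elem=9: 9 % 3 == 0, yield 9**2 = 81
  elem=12: 12 % 3 == 0, yield 12**2 = 144
Therefore ans = [0, 9, 36, 81, 144].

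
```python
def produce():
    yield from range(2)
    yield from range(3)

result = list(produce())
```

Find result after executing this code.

Step 1: Trace yields in order:
  yield 0
  yield 1
  yield 0
  yield 1
  yield 2
Therefore result = [0, 1, 0, 1, 2].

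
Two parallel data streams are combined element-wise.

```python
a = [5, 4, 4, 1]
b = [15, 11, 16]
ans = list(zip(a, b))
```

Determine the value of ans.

Step 1: zip stops at shortest (len(a)=4, len(b)=3):
  Index 0: (5, 15)
  Index 1: (4, 11)
  Index 2: (4, 16)
Step 2: Last element of a (1) has no pair, dropped.
Therefore ans = [(5, 15), (4, 11), (4, 16)].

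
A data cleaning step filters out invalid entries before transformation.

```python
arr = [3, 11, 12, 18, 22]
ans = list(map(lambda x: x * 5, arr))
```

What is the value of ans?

Step 1: Apply lambda x: x * 5 to each element:
  3 -> 15
  11 -> 55
  12 -> 60
  18 -> 90
  22 -> 110
Therefore ans = [15, 55, 60, 90, 110].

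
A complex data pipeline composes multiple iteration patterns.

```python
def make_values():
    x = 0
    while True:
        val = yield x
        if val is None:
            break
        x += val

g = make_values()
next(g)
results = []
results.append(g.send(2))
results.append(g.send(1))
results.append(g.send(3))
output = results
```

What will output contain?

Step 1: next(g) -> yield 0.
Step 2: send(2) -> x = 2, yield 2.
Step 3: send(1) -> x = 3, yield 3.
Step 4: send(3) -> x = 6, yield 6.
Therefore output = [2, 3, 6].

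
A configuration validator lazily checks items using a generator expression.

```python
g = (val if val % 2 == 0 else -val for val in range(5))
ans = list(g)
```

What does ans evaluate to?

Step 1: For each val in range(5), yield val if even, else -val:
  val=0: even, yield 0
  val=1: odd, yield -1
  val=2: even, yield 2
  val=3: odd, yield -3
  val=4: even, yield 4
Therefore ans = [0, -1, 2, -3, 4].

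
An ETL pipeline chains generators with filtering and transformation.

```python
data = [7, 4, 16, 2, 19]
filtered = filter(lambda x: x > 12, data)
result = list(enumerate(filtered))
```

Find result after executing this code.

Step 1: Filter [7, 4, 16, 2, 19] for > 12: [16, 19].
Step 2: enumerate re-indexes from 0: [(0, 16), (1, 19)].
Therefore result = [(0, 16), (1, 19)].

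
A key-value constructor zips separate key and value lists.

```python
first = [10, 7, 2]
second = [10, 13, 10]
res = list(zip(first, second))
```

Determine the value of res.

Step 1: zip pairs elements at same index:
  Index 0: (10, 10)
  Index 1: (7, 13)
  Index 2: (2, 10)
Therefore res = [(10, 10), (7, 13), (2, 10)].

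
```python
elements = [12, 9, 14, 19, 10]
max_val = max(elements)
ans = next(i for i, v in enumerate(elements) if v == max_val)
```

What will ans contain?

Step 1: max([12, 9, 14, 19, 10]) = 19.
Step 2: Find first index where value == 19:
  Index 0: 12 != 19
  Index 1: 9 != 19
  Index 2: 14 != 19
  Index 3: 19 == 19, found!
Therefore ans = 3.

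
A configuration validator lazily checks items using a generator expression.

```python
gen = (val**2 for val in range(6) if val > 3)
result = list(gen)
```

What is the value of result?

Step 1: For range(6), keep val > 3, then square:
  val=0: 0 <= 3, excluded
  val=1: 1 <= 3, excluded
  val=2: 2 <= 3, excluded
  val=3: 3 <= 3, excluded
  val=4: 4 > 3, yield 4**2 = 16
  val=5: 5 > 3, yield 5**2 = 25
Therefore result = [16, 25].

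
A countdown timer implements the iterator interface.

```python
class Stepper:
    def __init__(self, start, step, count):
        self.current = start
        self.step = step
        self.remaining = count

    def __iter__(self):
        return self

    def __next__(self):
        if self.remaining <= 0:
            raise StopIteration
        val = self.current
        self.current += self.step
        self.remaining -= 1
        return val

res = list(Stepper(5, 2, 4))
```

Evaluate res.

Step 1: Stepper starts at 5, increments by 2, for 4 steps:
  Yield 5, then current += 2
  Yield 7, then current += 2
  Yield 9, then current += 2
  Yield 11, then current += 2
Therefore res = [5, 7, 9, 11].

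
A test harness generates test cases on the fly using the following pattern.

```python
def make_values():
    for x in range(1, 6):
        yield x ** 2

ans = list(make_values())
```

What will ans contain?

Step 1: For each x in range(1, 6), yield x**2:
  x=1: yield 1**2 = 1
  x=2: yield 2**2 = 4
  x=3: yield 3**2 = 9
  x=4: yield 4**2 = 16
  x=5: yield 5**2 = 25
Therefore ans = [1, 4, 9, 16, 25].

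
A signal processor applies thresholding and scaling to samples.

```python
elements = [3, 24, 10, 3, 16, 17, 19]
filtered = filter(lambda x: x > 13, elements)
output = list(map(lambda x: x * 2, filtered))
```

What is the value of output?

Step 1: Filter elements for elements > 13:
  3: removed
  24: kept
  10: removed
  3: removed
  16: kept
  17: kept
  19: kept
Step 2: Map x * 2 on filtered [24, 16, 17, 19]:
  24 -> 48
  16 -> 32
  17 -> 34
  19 -> 38
Therefore output = [48, 32, 34, 38].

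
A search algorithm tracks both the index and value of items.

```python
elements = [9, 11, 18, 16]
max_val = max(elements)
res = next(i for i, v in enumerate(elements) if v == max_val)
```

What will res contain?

Step 1: max([9, 11, 18, 16]) = 18.
Step 2: Find first index where value == 18:
  Index 0: 9 != 18
  Index 1: 11 != 18
  Index 2: 18 == 18, found!
Therefore res = 2.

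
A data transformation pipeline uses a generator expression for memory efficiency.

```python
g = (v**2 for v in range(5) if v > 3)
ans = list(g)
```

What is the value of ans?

Step 1: For range(5), keep v > 3, then square:
  v=0: 0 <= 3, excluded
  v=1: 1 <= 3, excluded
  v=2: 2 <= 3, excluded
  v=3: 3 <= 3, excluded
  v=4: 4 > 3, yield 4**2 = 16
Therefore ans = [16].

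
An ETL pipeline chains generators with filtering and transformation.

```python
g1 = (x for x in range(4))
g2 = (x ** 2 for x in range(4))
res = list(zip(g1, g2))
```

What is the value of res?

Step 1: g1 produces [0, 1, 2, 3].
Step 2: g2 produces [0, 1, 4, 9].
Step 3: zip pairs them: [(0, 0), (1, 1), (2, 4), (3, 9)].
Therefore res = [(0, 0), (1, 1), (2, 4), (3, 9)].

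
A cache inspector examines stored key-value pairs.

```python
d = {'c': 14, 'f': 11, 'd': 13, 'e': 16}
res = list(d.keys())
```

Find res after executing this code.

Step 1: d.keys() returns the dictionary keys in insertion order.
Therefore res = ['c', 'f', 'd', 'e'].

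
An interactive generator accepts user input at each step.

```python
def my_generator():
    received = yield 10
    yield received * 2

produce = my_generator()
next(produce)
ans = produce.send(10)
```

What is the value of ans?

Step 1: next(produce) advances to first yield, producing 10.
Step 2: send(10) resumes, received = 10.
Step 3: yield received * 2 = 10 * 2 = 20.
Therefore ans = 20.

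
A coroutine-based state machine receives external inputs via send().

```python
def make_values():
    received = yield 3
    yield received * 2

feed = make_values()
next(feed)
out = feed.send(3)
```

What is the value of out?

Step 1: next(feed) advances to first yield, producing 3.
Step 2: send(3) resumes, received = 3.
Step 3: yield received * 2 = 3 * 2 = 6.
Therefore out = 6.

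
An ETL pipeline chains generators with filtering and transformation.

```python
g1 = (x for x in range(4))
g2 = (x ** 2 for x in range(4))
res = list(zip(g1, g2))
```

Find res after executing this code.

Step 1: g1 produces [0, 1, 2, 3].
Step 2: g2 produces [0, 1, 4, 9].
Step 3: zip pairs them: [(0, 0), (1, 1), (2, 4), (3, 9)].
Therefore res = [(0, 0), (1, 1), (2, 4), (3, 9)].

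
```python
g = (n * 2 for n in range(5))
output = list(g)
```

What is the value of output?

Step 1: For each n in range(5), compute n*2:
  n=0: 0*2 = 0
  n=1: 1*2 = 2
  n=2: 2*2 = 4
  n=3: 3*2 = 6
  n=4: 4*2 = 8
Therefore output = [0, 2, 4, 6, 8].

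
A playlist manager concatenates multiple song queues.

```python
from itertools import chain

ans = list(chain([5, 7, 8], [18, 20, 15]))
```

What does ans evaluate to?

Step 1: chain() concatenates iterables: [5, 7, 8] + [18, 20, 15].
Therefore ans = [5, 7, 8, 18, 20, 15].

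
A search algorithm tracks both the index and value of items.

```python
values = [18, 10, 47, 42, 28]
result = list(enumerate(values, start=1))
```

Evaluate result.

Step 1: enumerate with start=1:
  (1, 18)
  (2, 10)
  (3, 47)
  (4, 42)
  (5, 28)
Therefore result = [(1, 18), (2, 10), (3, 47), (4, 42), (5, 28)].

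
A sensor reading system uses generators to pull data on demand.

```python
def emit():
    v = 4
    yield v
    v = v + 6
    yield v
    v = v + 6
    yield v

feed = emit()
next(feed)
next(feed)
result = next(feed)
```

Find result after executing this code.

Step 1: Trace through generator execution:
  Yield 1: v starts at 4, yield 4
  Yield 2: v = 4 + 6 = 10, yield 10
  Yield 3: v = 10 + 6 = 16, yield 16
Step 2: First next() gets 4, second next() gets the second value, third next() yields 16.
Therefore result = 16.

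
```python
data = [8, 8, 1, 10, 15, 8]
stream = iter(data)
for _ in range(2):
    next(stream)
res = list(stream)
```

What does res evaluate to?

Step 1: Create iterator over [8, 8, 1, 10, 15, 8].
Step 2: Advance 2 positions (consuming [8, 8]).
Step 3: list() collects remaining elements: [1, 10, 15, 8].
Therefore res = [1, 10, 15, 8].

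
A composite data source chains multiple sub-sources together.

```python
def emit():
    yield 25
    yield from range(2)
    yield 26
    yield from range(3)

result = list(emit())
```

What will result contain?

Step 1: Trace yields in order:
  yield 25
  yield 0
  yield 1
  yield 26
  yield 0
  yield 1
  yield 2
Therefore result = [25, 0, 1, 26, 0, 1, 2].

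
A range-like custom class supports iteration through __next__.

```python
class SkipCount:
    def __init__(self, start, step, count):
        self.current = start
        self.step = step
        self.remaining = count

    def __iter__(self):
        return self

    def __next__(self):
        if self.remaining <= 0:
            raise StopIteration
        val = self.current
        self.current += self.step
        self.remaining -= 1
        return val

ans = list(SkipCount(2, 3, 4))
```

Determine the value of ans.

Step 1: SkipCount starts at 2, increments by 3, for 4 steps:
  Yield 2, then current += 3
  Yield 5, then current += 3
  Yield 8, then current += 3
  Yield 11, then current += 3
Therefore ans = [2, 5, 8, 11].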